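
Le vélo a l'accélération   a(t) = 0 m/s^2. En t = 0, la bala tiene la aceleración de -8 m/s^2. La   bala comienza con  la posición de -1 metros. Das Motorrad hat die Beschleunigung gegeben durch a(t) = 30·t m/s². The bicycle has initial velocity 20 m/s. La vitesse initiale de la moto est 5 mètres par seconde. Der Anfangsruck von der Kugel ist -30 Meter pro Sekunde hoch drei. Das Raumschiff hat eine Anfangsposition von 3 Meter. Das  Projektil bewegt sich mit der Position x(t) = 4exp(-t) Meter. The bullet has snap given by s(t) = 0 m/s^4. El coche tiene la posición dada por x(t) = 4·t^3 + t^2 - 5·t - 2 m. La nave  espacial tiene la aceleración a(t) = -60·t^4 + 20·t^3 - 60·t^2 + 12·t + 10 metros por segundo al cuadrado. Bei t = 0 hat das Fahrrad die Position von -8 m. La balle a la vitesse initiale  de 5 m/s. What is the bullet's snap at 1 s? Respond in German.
Mit s(t) = 0 und Einsetzen von t = 1, finden wir s = 0.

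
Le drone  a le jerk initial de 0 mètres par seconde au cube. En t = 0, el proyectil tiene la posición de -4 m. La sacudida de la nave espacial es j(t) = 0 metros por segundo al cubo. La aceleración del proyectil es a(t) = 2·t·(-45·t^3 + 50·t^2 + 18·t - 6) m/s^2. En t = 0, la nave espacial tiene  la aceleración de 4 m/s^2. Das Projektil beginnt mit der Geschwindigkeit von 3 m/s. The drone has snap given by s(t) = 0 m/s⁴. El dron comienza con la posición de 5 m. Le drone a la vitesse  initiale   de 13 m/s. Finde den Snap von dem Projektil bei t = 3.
Ausgehend von der Beschleunigung a(t) = 2·t·(-45·t^3 + 50·t^2 + 18·t - 6), nehmen wir 2 Ableitungen. Durch Ableiten von der Beschleunigung erhalten wir den Ruck: j(t) = -90·t^3 + 100·t^2 + 2·t·(-135·t^2 + 100·t + 18) + 36·t - 12. Durch Ableiten von dem Ruck erhalten wir den Snap: s(t) = -540·t^2 + 2·t·(100 - 270·t) + 400·t + 72. Wir haben den Snap s(t) = -540·t^2 + 2·t·(100 - 270·t) + 400·t + 72. Durch Einsetzen von t = 3: s(3) = -7848.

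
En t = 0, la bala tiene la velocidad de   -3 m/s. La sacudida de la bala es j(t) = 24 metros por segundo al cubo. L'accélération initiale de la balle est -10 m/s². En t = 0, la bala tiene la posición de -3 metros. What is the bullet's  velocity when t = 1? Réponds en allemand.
Wir müssen das Integral unserer Gleichung für den Ruck j(t) = 24 2-mal finden. Mit ∫j(t)dt und Anwendung von a(0) = -10, finden wir a(t) = 24·t - 10. Mit ∫a(t)dt und Anwendung von v(0) = -3, finden wir v(t) = 12·t^2 - 10·t - 3. Wir haben die Geschwindigkeit v(t) = 12·t^2 - 10·t - 3. Durch Einsetzen von t = 1: v(1) = -1.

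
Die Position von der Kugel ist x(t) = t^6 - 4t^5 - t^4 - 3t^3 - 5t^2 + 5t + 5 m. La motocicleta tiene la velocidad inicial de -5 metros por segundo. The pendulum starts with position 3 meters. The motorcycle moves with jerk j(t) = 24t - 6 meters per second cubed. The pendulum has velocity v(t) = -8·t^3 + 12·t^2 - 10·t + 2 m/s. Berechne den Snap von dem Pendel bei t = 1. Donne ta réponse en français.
Pour résoudre ceci, nous devons prendre 3 dérivées de notre équation de la vitesse v(t) = -8·t^3 + 12·t^2 - 10·t + 2. En dérivant la vitesse, nous obtenons l'accélération: a(t) = -24·t^2 + 24·t - 10. La dérivée de l'accélération donne le jerk: j(t) = 24 - 48·t. En dérivant le jerk, nous obtenons le snap: s(t) = -48. En utilisant s(t) = -48 et en substituant t = 1, nous trouvons s = -48.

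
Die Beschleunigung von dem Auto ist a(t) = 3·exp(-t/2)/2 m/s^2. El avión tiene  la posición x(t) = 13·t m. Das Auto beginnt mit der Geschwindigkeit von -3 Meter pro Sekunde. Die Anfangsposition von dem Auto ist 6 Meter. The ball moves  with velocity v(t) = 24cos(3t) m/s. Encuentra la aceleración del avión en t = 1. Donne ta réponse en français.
En partant de la position x(t) = 13·t, nous prenons 2 dérivées. En prenant d/dt de x(t), nous trouvons v(t) = 13. En dérivant la vitesse, nous obtenons l'accélération: a(t) = 0. En utilisant a(t) = 0 et en substituant t = 1, nous trouvons a = 0.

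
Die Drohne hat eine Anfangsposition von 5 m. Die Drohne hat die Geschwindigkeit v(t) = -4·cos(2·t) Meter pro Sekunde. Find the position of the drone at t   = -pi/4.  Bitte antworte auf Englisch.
We need to integrate our velocity equation v(t) = -4·cos(2·t) 1 time. The integral of velocity, with x(0) = 5, gives position: x(t) = 5 - 2·sin(2·t). We have position x(t) = 5 - 2·sin(2·t). Substituting t = -pi/4: x(-pi/4) = 7.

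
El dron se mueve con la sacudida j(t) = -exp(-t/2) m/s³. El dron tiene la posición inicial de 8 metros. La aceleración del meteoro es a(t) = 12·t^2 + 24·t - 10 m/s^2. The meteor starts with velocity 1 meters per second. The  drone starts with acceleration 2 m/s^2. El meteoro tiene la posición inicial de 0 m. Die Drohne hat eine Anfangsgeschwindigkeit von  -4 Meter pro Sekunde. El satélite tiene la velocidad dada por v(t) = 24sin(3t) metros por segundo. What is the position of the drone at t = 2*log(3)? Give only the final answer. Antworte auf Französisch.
À t = 2*log(3), x = 8/3.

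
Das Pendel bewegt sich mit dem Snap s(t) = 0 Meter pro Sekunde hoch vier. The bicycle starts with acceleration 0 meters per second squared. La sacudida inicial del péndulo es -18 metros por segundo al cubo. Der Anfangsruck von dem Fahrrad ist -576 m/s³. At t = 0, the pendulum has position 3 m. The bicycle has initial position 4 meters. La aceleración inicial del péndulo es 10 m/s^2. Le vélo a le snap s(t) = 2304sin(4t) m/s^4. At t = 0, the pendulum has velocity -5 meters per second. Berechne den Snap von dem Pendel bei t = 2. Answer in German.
Mit s(t) = 0 und Einsetzen von t = 2, finden wir s = 0.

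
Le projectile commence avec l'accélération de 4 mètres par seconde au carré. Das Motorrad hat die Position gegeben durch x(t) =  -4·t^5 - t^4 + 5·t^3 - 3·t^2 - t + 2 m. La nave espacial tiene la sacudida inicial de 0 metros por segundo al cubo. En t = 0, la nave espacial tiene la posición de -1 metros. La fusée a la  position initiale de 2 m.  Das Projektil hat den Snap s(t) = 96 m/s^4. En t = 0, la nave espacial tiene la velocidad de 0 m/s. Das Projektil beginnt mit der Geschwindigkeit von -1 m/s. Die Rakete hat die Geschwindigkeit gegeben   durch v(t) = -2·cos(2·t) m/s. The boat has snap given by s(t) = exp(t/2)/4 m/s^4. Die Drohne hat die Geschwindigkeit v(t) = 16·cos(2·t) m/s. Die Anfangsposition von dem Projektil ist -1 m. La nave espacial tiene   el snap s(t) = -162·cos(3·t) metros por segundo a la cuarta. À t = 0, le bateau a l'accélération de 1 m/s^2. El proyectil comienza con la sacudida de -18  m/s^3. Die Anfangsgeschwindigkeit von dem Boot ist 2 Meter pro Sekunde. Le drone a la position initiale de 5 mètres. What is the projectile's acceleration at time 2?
To find the answer, we compute 2 integrals of s(t) = 96. Finding the integral of s(t) and using j(0) = -18: j(t) = 96·t - 18. The antiderivative of jerk, with a(0) = 4, gives acceleration: a(t) = 48·t^2 - 18·t + 4. From the given acceleration equation a(t) = 48·t^2 - 18·t + 4, we substitute t = 2 to get a = 160.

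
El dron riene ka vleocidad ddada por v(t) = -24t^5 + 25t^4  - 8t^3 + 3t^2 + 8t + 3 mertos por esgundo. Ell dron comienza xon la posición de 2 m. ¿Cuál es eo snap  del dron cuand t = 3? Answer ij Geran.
Um dies zu lösen, müssen wir 3 Ableitungen unserer Gleichung für die Geschwindigkeit v(t) = -24·t^5 + 25·t^4 - 8·t^3 + 3·t^2 + 8·t + 3 nehmen. Die Ableitung von der Geschwindigkeit ergibt die Beschleunigung: a(t) = -120·t^4 + 100·t^3 - 24·t^2 + 6·t + 8. Die Ableitung von der Beschleunigung ergibt den Ruck: j(t) = -480·t^3 + 300·t^2 - 48·t + 6. Die Ableitung von dem Ruck ergibt den Snap: s(t) = -1440·t^2 + 600·t - 48. Wir haben den Snap s(t) = -1440·t^2 + 600·t - 48. Durch Einsetzen von t = 3: s(3) = -11208.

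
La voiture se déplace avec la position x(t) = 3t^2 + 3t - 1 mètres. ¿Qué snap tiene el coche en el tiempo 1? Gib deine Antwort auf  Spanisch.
Debemos derivar nuestra ecuación de la posición x(t) = 3·t^2 + 3·t - 1 4 veces. La derivada de la posición da la velocidad: v(t) = 6·t + 3. Derivando la velocidad, obtenemos la aceleración: a(t) = 6. La derivada de la aceleración da la sacudida: j(t) = 0. Tomando d/dt de j(t), encontramos s(t) = 0. Tenemos el snap s(t) = 0. Sustituyendo t = 1: s(1) = 0.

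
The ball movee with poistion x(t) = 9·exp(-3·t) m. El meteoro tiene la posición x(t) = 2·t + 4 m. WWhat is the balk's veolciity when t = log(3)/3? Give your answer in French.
Nous devons dériver notre équation de la position x(t) = 9·exp(-3·t) 1 fois. En dérivant la position, nous obtenons la vitesse: v(t) = -27·exp(-3·t). En utilisant v(t) = -27·exp(-3·t) et en substituant t = log(3)/3, nous trouvons v = -9.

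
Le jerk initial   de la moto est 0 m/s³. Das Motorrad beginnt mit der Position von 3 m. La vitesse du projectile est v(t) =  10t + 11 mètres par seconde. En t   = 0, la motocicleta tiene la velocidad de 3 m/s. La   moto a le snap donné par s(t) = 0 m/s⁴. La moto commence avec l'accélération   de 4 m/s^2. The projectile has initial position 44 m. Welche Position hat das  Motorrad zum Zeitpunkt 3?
Ausgehend von dem Snap s(t) = 0, nehmen wir 4 Integrale. Das Integral von dem Snap, mit j(0) = 0, ergibt den Ruck: j(t) = 0. Die Stammfunktion von dem Ruck ist die Beschleunigung. Mit a(0) = 4 erhalten wir a(t) = 4. Die Stammfunktion von der Beschleunigung ist die Geschwindigkeit. Mit v(0) = 3 erhalten wir v(t) = 4·t + 3. Mit ∫v(t)dt und Anwendung von x(0) = 3, finden wir x(t) = 2·t^2 + 3·t + 3. Aus der Gleichung für die Position x(t) = 2·t^2 + 3·t + 3, setzen wir t = 3 ein und erhalten x = 30.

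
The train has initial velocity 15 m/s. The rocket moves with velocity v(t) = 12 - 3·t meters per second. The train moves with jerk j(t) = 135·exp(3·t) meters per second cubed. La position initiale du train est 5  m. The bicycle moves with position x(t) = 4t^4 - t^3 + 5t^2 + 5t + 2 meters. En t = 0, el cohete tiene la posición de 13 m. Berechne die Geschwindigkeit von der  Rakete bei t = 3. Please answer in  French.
De l'équation de la vitesse v(t) = 12 - 3·t, nous substituons t = 3 pour obtenir v = 3.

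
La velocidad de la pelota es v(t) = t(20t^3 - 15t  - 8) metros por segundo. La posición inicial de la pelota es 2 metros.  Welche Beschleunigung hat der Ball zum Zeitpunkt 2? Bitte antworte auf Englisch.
Starting from velocity v(t) = t·(20·t^3 - 15·t - 8), we take 1 derivative. Taking d/dt of v(t), we find a(t) = 20·t^3 + t·(60·t^2 - 15) - 15·t - 8. From the given acceleration equation a(t) = 20·t^3 + t·(60·t^2 - 15) - 15·t - 8, we substitute t = 2 to get a = 572.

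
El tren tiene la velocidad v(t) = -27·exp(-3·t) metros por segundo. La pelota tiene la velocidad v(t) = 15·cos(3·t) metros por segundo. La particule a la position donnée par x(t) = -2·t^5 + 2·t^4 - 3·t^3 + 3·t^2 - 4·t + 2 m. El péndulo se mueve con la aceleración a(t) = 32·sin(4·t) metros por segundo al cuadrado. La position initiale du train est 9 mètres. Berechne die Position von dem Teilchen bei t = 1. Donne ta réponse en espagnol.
Usando x(t) = -2·t^5 + 2·t^4 - 3·t^3 + 3·t^2 - 4·t + 2 y sustituyendo t = 1, encontramos x = -2.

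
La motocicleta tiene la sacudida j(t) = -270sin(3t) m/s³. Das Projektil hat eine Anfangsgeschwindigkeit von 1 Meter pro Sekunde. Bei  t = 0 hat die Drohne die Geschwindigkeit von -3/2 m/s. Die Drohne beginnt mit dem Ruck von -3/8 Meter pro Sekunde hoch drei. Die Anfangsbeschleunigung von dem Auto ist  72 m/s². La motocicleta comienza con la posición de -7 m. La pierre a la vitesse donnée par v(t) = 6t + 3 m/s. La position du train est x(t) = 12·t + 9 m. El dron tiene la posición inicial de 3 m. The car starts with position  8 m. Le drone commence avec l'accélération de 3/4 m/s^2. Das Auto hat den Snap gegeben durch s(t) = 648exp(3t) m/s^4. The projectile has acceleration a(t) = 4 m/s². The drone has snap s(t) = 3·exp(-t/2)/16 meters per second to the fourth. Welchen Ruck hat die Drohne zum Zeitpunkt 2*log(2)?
Wir müssen unsere Gleichung für den Snap s(t) = 3·exp(-t/2)/16 1-mal integrieren. Das Integral von dem Snap, mit j(0) = -3/8, ergibt den Ruck: j(t) = -3·exp(-t/2)/8. Wir haben den Ruck j(t) = -3·exp(-t/2)/8. Durch Einsetzen von t = 2*log(2): j(2*log(2)) = -3/16.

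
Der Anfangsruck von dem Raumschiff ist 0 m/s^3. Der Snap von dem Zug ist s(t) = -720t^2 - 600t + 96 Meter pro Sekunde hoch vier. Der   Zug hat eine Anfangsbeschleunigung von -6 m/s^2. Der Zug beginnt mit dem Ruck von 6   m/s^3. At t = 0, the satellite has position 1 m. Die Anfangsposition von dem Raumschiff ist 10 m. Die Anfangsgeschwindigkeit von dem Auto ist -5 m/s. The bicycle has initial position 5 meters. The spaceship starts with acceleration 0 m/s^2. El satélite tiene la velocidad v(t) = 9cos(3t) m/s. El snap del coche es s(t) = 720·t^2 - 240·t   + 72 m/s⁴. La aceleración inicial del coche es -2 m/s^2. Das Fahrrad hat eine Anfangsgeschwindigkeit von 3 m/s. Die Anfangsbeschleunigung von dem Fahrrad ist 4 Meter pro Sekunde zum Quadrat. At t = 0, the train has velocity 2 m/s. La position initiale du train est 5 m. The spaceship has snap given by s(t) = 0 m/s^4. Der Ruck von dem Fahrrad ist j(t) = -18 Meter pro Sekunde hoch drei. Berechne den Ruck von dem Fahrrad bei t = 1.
Aus der Gleichung für den Ruck j(t) = -18, setzen wir t = 1 ein und erhalten j = -18.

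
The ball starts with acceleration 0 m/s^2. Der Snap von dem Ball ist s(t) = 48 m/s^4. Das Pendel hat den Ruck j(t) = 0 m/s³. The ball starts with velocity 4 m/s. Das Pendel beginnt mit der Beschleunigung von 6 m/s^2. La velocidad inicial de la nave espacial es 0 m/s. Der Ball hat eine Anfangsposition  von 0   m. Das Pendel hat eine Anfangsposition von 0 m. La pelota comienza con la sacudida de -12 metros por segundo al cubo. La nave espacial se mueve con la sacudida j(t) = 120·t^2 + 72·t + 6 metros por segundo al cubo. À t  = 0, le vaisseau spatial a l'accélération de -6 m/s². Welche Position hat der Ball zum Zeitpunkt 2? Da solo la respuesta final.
Die Position bei t = 2 ist x = 24.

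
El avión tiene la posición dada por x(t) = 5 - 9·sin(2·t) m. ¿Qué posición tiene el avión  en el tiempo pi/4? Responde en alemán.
Mit x(t) = 5 - 9·sin(2·t) und Einsetzen von t = pi/4, finden wir x = -4.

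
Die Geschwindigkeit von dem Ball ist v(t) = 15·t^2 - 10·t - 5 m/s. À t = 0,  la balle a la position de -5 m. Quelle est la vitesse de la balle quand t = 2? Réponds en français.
De l'équation de la vitesse v(t) = 15·t^2 - 10·t - 5, nous substituons t = 2 pour obtenir v = 35.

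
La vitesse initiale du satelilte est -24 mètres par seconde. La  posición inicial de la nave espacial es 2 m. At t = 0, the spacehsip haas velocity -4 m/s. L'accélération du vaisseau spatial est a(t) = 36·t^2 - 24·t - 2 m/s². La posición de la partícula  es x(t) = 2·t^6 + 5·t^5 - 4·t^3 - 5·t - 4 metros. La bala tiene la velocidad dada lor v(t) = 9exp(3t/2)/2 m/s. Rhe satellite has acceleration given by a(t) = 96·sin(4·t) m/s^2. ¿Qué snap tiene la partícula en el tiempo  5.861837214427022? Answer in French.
En partant de la position x(t) = 2·t^6 + 5·t^5 - 4·t^3 - 5·t - 4, nous prenons 4 dérivées. La dérivée de la position donne la vitesse: v(t) = 12·t^5 + 25·t^4 - 12·t^2 - 5. En dérivant la vitesse, nous obtenons l'accélération: a(t) = 60·t^4 + 100·t^3 - 24·t. En dérivant l'accélération, nous obtenons le jerk: j(t) = 240·t^3 + 300·t^2 - 24. La dérivée du jerk donne le snap: s(t) = 720·t^2 + 600·t. En utilisant s(t) = 720·t^2 + 600·t et en substituant t = 5.861837214427022, nous trouvons s = 28257.1199091341.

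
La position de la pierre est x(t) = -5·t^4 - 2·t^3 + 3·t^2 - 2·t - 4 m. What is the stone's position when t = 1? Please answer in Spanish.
Tenemos la posición x(t) = -5·t^4 - 2·t^3 + 3·t^2 - 2·t - 4. Sustituyendo t = 1: x(1) = -10.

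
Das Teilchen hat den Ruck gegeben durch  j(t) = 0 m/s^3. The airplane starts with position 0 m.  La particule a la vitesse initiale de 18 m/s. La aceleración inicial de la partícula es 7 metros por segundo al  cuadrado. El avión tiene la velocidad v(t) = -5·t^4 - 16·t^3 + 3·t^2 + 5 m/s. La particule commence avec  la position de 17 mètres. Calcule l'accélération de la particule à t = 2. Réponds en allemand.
Um dies zu lösen, müssen wir 1 Stammfunktion unserer Gleichung für den Ruck j(t) = 0 finden. Das Integral von dem Ruck, mit a(0) = 7, ergibt die Beschleunigung: a(t) = 7. Aus der Gleichung für die Beschleunigung a(t) = 7, setzen wir t = 2 ein und erhalten a = 7.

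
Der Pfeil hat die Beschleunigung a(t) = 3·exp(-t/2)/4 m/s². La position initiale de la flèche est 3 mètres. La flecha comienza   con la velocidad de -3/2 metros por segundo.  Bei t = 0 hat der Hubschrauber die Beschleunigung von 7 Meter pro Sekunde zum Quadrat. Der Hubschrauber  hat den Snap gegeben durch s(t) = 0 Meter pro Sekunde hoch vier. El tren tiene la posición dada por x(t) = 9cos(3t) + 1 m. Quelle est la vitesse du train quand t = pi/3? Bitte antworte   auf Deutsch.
Wir müssen unsere Gleichung für die Position x(t) = 9·cos(3·t) + 1 1-mal ableiten. Durch Ableiten von der Position erhalten wir die Geschwindigkeit: v(t) = -27·sin(3·t). Wir haben die Geschwindigkeit v(t) = -27·sin(3·t). Durch Einsetzen von t = pi/3: v(pi/3) = 0.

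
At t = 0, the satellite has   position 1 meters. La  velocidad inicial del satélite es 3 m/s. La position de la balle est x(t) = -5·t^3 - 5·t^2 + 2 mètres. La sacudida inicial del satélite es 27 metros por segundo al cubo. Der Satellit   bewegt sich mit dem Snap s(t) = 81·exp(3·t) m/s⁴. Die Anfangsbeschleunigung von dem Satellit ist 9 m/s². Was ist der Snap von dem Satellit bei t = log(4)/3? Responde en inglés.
From the given snap equation s(t) = 81·exp(3·t), we substitute t = log(4)/3 to get s = 324.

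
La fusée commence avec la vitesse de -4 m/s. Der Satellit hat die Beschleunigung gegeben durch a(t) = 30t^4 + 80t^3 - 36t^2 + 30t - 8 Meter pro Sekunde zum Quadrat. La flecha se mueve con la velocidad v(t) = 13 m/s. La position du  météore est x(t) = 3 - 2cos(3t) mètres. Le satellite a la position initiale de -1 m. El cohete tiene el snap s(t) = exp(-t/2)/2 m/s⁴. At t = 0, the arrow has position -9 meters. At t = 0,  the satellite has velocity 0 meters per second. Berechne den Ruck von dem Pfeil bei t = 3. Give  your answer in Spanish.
Para resolver esto, necesitamos tomar 2 derivadas de nuestra ecuación de la velocidad v(t) = 13. Tomando d/dt de v(t), encontramos a(t) = 0. Tomando d/dt de a(t), encontramos j(t) = 0. De la ecuación de la sacudida j(t) = 0, sustituimos t = 3 para obtener j = 0.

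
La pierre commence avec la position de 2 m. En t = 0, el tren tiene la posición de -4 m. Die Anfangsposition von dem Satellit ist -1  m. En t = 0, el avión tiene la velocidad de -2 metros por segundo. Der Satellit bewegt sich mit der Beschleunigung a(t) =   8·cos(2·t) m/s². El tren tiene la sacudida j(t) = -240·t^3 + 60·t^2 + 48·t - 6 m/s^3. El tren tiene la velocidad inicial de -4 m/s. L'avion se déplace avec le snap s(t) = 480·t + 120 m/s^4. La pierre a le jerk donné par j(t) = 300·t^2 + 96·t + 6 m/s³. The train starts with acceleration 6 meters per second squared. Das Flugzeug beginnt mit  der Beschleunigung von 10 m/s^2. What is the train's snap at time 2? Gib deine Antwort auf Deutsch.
Wir müssen unsere Gleichung für den Ruck j(t) = -240·t^3 + 60·t^2 + 48·t - 6 1-mal ableiten. Die Ableitung von dem Ruck ergibt den Snap: s(t) = -720·t^2 + 120·t + 48. Wir haben den Snap s(t) = -720·t^2 + 120·t + 48. Durch Einsetzen von t = 2: s(2) = -2592.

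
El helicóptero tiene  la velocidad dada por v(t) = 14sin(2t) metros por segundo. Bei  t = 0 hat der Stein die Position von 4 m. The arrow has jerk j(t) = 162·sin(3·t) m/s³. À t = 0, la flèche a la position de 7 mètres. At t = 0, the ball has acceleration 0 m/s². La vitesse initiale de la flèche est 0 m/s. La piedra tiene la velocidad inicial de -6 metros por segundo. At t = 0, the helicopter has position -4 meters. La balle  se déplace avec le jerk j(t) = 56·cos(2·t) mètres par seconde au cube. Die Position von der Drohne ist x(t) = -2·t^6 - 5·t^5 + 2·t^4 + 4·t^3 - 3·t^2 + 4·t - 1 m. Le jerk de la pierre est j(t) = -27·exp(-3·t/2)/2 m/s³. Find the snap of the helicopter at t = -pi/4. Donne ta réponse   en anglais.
We must differentiate our velocity equation v(t) = 14·sin(2·t) 3 times. Differentiating velocity, we get acceleration: a(t) = 28·cos(2·t). The derivative of acceleration gives jerk: j(t) = -56·sin(2·t). The derivative of jerk gives snap: s(t) = -112·cos(2·t). From the given snap equation s(t) = -112·cos(2·t), we substitute t = -pi/4 to get s = 0.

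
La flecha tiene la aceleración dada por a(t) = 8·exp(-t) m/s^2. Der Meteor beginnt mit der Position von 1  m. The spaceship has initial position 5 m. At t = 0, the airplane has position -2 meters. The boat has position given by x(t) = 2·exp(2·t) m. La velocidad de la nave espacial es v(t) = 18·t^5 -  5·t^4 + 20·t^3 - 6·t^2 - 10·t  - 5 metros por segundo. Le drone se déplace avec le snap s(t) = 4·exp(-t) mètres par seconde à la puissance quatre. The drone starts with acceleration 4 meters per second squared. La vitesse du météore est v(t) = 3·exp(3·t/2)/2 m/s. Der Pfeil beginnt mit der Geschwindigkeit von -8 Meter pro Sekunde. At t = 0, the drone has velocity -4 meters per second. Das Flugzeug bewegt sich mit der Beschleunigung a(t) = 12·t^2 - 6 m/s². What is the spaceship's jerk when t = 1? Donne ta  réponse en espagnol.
Debemos derivar nuestra ecuación de la velocidad v(t) = 18·t^5 - 5·t^4 + 20·t^3 - 6·t^2 - 10·t - 5 2 veces. Tomando d/dt de v(t), encontramos a(t) = 90·t^4 - 20·t^3 + 60·t^2 - 12·t - 10. Derivando la aceleración, obtenemos la sacudida: j(t) = 360·t^3 - 60·t^2 + 120·t - 12. De la ecuación de la sacudida j(t) = 360·t^3 - 60·t^2 + 120·t - 12, sustituimos t = 1 para obtener j = 408.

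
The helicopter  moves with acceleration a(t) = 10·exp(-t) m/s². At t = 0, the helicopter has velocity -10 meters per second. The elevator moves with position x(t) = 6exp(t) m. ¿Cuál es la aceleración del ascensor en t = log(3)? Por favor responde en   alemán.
Ausgehend von der Position x(t) = 6·exp(t), nehmen wir 2 Ableitungen. Mit d/dt von x(t) finden wir v(t) = 6·exp(t). Die Ableitung von der Geschwindigkeit ergibt die Beschleunigung: a(t) = 6·exp(t). Wir haben die Beschleunigung a(t) = 6·exp(t). Durch Einsetzen von t = log(3): a(log(3)) = 18.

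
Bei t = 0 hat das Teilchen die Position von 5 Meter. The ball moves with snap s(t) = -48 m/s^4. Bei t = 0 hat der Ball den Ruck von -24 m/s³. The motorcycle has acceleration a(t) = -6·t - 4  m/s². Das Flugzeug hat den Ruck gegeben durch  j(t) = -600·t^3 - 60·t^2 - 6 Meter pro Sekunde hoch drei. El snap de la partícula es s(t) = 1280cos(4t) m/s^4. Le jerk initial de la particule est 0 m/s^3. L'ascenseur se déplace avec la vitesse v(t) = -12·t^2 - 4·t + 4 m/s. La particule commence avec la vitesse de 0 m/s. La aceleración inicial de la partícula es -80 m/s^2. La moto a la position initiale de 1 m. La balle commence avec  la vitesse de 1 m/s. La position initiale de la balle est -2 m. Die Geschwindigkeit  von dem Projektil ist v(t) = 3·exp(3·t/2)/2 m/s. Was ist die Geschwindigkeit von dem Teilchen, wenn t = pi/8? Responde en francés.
Pour résoudre ceci, nous devons prendre 3 primitives de notre équation du snap s(t) = 1280·cos(4·t). En intégrant le snap et en utilisant la condition initiale j(0) = 0, nous obtenons j(t) = 320·sin(4·t). En prenant ∫j(t)dt et en appliquant a(0) = -80, nous trouvons a(t) = -80·cos(4·t). La primitive de l'accélération est la vitesse. En utilisant v(0) = 0, nous obtenons v(t) = -20·sin(4·t). En utilisant v(t) = -20·sin(4·t) et en substituant t = pi/8, nous trouvons v = -20.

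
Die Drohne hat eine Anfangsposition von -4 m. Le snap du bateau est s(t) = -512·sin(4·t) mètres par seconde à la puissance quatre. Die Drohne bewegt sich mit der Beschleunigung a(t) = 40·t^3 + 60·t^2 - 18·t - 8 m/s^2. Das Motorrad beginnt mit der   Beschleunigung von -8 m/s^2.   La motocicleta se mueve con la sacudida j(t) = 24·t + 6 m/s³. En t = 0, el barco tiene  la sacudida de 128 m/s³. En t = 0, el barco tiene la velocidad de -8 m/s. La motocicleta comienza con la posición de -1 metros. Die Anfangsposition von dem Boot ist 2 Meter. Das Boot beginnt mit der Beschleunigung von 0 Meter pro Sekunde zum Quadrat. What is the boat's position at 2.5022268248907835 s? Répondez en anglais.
Starting from snap s(t) = -512·sin(4·t), we take 4 integrals. Finding the antiderivative of s(t) and using j(0) = 128: j(t) = 128·cos(4·t). Finding the antiderivative of j(t) and using a(0) = 0: a(t) = 32·sin(4·t). The integral of acceleration, with v(0) = -8, gives velocity: v(t) = -8·cos(4·t). Finding the integral of v(t) and using x(0) = 2: x(t) = 2 - 2·sin(4·t). We have position x(t) = 2 - 2·sin(4·t). Substituting t = 2.5022268248907835: x(2.5022268248907835) = 3.10294658470792.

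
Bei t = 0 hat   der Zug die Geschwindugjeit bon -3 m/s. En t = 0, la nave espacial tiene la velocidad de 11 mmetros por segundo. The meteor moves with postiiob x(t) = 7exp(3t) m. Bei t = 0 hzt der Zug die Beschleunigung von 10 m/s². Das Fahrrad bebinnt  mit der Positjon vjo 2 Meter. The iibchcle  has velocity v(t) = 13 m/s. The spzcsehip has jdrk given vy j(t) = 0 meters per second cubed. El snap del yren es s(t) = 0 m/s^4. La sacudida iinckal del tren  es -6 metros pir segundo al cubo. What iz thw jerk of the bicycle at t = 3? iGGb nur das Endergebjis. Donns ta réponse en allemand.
Der Ruck bei t = 3 ist j = 0.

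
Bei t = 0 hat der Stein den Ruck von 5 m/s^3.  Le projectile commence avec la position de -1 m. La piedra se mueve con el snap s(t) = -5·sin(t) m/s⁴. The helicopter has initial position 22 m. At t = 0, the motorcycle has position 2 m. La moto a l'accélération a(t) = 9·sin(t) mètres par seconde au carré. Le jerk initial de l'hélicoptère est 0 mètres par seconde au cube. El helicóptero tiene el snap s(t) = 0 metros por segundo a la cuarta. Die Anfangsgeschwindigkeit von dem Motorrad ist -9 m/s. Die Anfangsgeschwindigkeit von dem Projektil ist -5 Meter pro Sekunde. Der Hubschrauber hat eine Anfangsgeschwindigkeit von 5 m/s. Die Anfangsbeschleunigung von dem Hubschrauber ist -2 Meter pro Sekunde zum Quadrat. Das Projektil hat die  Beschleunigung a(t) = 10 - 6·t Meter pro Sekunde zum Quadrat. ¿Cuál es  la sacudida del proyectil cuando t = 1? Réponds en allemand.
Um dies zu lösen, müssen wir 1 Ableitung unserer Gleichung für die Beschleunigung a(t) = 10 - 6·t nehmen. Mit d/dt von a(t) finden wir j(t) = -6. Aus der Gleichung für den Ruck j(t) = -6, setzen wir t = 1 ein und erhalten j = -6.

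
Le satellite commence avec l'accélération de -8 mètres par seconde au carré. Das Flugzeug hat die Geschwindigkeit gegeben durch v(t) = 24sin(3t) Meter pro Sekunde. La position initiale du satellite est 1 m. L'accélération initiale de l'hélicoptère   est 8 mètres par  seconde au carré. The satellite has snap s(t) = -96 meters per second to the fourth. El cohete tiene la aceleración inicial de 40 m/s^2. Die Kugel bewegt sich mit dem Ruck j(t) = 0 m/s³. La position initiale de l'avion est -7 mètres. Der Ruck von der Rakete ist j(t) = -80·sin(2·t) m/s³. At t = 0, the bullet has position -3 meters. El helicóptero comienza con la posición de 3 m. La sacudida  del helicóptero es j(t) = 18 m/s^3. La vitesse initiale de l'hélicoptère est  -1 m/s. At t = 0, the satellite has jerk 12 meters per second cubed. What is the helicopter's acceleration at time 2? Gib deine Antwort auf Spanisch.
Debemos encontrar la integral de nuestra ecuación de la sacudida j(t) = 18 1 vez. Tomando ∫j(t)dt y aplicando a(0) = 8, encontramos a(t) = 18·t + 8. De la ecuación de la aceleración a(t) = 18·t + 8, sustituimos t = 2 para obtener a = 44.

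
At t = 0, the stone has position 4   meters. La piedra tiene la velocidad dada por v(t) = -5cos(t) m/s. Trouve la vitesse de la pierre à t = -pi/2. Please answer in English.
From the given velocity equation v(t) = -5·cos(t), we substitute t = -pi/2 to get v = 0.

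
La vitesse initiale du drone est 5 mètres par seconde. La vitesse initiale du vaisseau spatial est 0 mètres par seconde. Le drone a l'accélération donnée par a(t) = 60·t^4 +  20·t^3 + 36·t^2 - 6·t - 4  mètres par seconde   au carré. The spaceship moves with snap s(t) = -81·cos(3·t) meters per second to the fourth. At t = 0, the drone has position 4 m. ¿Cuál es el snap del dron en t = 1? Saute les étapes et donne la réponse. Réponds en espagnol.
En t = 1, s = 912.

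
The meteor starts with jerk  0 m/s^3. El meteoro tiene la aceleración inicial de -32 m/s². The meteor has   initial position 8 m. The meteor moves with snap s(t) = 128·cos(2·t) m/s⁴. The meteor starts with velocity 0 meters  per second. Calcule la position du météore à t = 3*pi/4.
Nous devons trouver la primitive de notre équation du snap s(t) = 128·cos(2·t) 4 fois. En prenant ∫s(t)dt et en appliquant j(0) = 0, nous trouvons j(t) = 64·sin(2·t). En intégrant le jerk et en utilisant la condition initiale a(0) = -32, nous obtenons a(t) = -32·cos(2·t). L'intégrale de l'accélération, avec v(0) = 0, donne la vitesse: v(t) = -16·sin(2·t). La primitive de la vitesse, avec x(0) = 8, donne la position: x(t) = 8·cos(2·t). De l'équation de la position x(t) = 8·cos(2·t), nous substituons t = 3*pi/4 pour obtenir x = 0.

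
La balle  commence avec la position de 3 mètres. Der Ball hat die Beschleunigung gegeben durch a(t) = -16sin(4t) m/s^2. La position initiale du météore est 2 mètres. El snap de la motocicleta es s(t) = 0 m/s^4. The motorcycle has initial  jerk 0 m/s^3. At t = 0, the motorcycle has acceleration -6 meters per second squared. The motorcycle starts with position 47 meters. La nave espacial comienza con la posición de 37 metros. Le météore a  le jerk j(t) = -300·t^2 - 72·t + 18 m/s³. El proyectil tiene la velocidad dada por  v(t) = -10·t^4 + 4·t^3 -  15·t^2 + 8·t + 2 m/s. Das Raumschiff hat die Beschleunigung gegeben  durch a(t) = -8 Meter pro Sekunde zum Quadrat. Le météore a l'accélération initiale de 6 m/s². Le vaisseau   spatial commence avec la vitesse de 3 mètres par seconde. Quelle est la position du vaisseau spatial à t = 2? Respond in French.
En partant de l'accélération a(t) = -8, nous prenons 2 intégrales. En prenant ∫a(t)dt et en appliquant v(0) = 3, nous trouvons v(t) = 3 - 8·t. En prenant ∫v(t)dt et en appliquant x(0) = 37, nous trouvons x(t) = -4·t^2 + 3·t + 37. En utilisant x(t) = -4·t^2 + 3·t + 37 et en substituant t = 2, nous trouvons x = 27.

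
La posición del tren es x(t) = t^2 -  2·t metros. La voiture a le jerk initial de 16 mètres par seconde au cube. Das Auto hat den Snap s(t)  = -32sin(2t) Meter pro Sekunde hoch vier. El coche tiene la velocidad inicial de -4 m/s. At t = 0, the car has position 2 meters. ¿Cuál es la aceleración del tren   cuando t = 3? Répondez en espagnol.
Para resolver esto, necesitamos tomar 2 derivadas de nuestra ecuación de la posición x(t) = t^2 - 2·t. Tomando d/dt de x(t), encontramos v(t) = 2·t - 2. La derivada de la velocidad da la aceleración: a(t) = 2. Tenemos la aceleración a(t) = 2. Sustituyendo t = 3: a(3) = 2.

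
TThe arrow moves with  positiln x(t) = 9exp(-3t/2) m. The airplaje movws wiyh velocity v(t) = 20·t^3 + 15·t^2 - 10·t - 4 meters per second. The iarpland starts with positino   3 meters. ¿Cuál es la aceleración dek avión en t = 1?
Para resolver esto, necesitamos tomar 1 derivada de nuestra ecuación de la velocidad v(t) = 20·t^3 + 15·t^2 - 10·t - 4. Tomando d/dt de v(t), encontramos a(t) = 60·t^2 + 30·t - 10. De la ecuación de la aceleración a(t) = 60·t^2 + 30·t - 10, sustituimos t = 1 para obtener a = 80.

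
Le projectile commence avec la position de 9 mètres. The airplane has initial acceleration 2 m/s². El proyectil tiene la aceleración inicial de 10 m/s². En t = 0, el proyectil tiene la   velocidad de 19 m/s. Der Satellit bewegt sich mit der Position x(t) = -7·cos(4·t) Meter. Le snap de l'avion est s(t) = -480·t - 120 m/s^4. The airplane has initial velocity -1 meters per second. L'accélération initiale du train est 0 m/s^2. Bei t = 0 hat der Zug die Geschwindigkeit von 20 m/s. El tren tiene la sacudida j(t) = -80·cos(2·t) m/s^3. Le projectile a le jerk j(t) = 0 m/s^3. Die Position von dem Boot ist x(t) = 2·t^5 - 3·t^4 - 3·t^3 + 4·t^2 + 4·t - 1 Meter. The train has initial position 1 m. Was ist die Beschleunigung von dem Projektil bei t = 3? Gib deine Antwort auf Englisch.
We must find the integral of our jerk equation j(t) = 0 1 time. The integral of jerk, with a(0) = 10, gives acceleration: a(t) = 10. We have acceleration a(t) = 10. Substituting t = 3: a(3) = 10.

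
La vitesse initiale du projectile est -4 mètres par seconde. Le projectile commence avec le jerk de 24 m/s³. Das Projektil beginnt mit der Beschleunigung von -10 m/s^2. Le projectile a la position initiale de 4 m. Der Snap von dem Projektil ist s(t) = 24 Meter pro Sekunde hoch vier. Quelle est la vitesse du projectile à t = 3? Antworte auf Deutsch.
Wir müssen das Integral unserer Gleichung für den Snap s(t) = 24 3-mal finden. Die Stammfunktion von dem Snap, mit j(0) = 24, ergibt den Ruck: j(t) = 24·t + 24. Das Integral von dem Ruck ist die Beschleunigung. Mit a(0) = -10 erhalten wir a(t) = 12·t^2 + 24·t - 10. Durch Integration von der Beschleunigung und Verwendung der Anfangsbedingung v(0) = -4, erhalten wir v(t) = 4·t^3 + 12·t^2 - 10·t - 4. Mit v(t) = 4·t^3 + 12·t^2 - 10·t - 4 und Einsetzen von t = 3, finden wir v = 182.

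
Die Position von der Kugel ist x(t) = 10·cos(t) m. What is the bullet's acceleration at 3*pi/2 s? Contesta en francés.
Pour résoudre ceci, nous devons prendre 2 dérivées de notre équation de la position x(t) = 10·cos(t). La dérivée de la position donne la vitesse: v(t) = -10·sin(t). En prenant d/dt de v(t), nous trouvons a(t) = -10·cos(t). En utilisant a(t) = -10·cos(t) et en substituant t = 3*pi/2, nous trouvons a = 0.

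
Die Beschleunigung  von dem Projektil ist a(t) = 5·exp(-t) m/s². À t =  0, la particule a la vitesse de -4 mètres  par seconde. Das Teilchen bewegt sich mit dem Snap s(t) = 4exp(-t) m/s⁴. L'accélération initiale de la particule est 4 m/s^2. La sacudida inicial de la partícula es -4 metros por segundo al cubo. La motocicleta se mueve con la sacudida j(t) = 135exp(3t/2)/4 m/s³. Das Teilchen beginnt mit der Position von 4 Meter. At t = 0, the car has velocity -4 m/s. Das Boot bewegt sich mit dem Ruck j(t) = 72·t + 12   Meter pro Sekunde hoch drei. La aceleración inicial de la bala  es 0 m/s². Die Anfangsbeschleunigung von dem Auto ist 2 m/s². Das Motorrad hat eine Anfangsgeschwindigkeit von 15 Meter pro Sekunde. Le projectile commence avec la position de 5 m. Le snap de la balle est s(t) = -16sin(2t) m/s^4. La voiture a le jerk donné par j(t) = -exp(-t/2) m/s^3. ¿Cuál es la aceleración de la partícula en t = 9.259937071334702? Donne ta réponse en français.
En partant du snap s(t) = 4·exp(-t), nous prenons 2 intégrales. L'intégrale du snap est le jerk. En utilisant j(0) = -4, nous obtenons j(t) = -4·exp(-t). L'intégrale du jerk est l'accélération. En utilisant a(0) = 4, nous obtenons a(t) = 4·exp(-t). De l'équation de l'accélération a(t) = 4·exp(-t), nous substituons t = 9.259937071334702 pour obtenir a = 0.000380645253323045.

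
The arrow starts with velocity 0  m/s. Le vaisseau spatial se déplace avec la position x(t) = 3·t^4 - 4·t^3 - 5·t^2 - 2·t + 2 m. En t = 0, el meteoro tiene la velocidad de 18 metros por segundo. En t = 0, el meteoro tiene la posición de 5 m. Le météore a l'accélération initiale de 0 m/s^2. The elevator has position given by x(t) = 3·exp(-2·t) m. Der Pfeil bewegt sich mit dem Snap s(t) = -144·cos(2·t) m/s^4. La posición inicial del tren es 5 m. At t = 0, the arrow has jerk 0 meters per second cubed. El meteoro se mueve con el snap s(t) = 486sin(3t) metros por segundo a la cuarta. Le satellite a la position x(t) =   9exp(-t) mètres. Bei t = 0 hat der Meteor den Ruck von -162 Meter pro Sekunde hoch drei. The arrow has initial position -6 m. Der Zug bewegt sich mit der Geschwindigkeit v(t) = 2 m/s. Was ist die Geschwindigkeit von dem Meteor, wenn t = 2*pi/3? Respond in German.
Wir müssen die Stammfunktion unserer Gleichung für den Snap s(t) = 486·sin(3·t) 3-mal finden. Durch Integration von dem Snap und Verwendung der Anfangsbedingung j(0) = -162, erhalten wir j(t) = -162·cos(3·t). Mit ∫j(t)dt und Anwendung von a(0) = 0, finden wir a(t) = -54·sin(3·t). Mit ∫a(t)dt und Anwendung von v(0) = 18, finden wir v(t) = 18·cos(3·t). Mit v(t) = 18·cos(3·t) und Einsetzen von t = 2*pi/3, finden wir v = 18.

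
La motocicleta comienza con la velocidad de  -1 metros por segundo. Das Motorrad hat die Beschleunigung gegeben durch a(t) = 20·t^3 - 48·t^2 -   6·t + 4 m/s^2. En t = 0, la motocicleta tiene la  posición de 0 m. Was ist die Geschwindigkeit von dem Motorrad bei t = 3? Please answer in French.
Nous devons trouver l'intégrale de notre équation de l'accélération a(t) = 20·t^3 - 48·t^2 - 6·t + 4 1 fois. En intégrant l'accélération et en utilisant la condition initiale v(0) = -1, nous obtenons v(t) = 5·t^4 - 16·t^3 - 3·t^2 + 4·t - 1. Nous avons la vitesse v(t) = 5·t^4 - 16·t^3 - 3·t^2 + 4·t - 1. En substituant t = 3: v(3) = -43.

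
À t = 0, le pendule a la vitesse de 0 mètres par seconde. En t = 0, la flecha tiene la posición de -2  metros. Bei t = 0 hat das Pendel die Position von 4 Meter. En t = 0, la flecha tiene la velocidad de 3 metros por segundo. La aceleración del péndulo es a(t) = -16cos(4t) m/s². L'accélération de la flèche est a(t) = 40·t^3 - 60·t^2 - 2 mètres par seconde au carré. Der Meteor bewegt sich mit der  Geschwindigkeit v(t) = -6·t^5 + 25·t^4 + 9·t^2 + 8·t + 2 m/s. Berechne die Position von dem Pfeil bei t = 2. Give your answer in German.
Um dies zu lösen, müssen wir 2 Stammfunktionen unserer Gleichung für die Beschleunigung a(t) = 40·t^3 - 60·t^2 - 2 finden. Die Stammfunktion von der Beschleunigung ist die Geschwindigkeit. Mit v(0) = 3 erhalten wir v(t) = 10·t^4 - 20·t^3 - 2·t + 3. Das Integral von der Geschwindigkeit ist die Position. Mit x(0) = -2 erhalten wir x(t) = 2·t^5 - 5·t^4 - t^2 + 3·t - 2. Wir haben die Position x(t) = 2·t^5 - 5·t^4 - t^2 + 3·t - 2. Durch Einsetzen von t = 2: x(2) = -16.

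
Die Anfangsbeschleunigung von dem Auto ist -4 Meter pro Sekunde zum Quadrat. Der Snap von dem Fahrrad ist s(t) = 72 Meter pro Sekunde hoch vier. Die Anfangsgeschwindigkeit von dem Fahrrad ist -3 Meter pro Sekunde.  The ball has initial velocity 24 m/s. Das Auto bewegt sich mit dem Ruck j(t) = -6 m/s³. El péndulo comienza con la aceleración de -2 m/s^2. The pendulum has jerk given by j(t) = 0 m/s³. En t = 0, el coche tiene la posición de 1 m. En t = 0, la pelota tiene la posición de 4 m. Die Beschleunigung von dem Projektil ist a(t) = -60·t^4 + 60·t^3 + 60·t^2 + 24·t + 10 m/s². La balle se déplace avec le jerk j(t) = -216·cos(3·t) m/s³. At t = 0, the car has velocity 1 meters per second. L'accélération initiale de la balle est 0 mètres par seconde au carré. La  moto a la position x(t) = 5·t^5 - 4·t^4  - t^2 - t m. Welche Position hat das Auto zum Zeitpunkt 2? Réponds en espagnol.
Para resolver esto, necesitamos tomar 3 integrales de nuestra ecuación de la sacudida j(t) = -6. La integral de la sacudida es la aceleración. Usando a(0) = -4, obtenemos a(t) = -6·t - 4. Integrando la aceleración y usando la condición inicial v(0) = 1, obtenemos v(t) = -3·t^2 - 4·t + 1. La integral de la velocidad es la posición. Usando x(0) = 1, obtenemos x(t) = -t^3 - 2·t^2 + t + 1. Usando x(t) = -t^3 - 2·t^2 + t + 1 y sustituyendo t = 2, encontramos x = -13.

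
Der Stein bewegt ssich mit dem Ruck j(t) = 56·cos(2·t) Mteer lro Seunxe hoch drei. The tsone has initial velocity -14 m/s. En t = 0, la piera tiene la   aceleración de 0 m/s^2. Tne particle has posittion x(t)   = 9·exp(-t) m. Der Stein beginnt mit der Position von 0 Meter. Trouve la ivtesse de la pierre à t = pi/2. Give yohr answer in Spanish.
Necesitamos integrar nuestra ecuación de la sacudida j(t) = 56·cos(2·t) 2 veces. Integrando la sacudida y usando la condición inicial a(0) = 0, obtenemos a(t) = 28·sin(2·t). Integrando la aceleración y usando la condición inicial v(0) = -14, obtenemos v(t) = -14·cos(2·t). Usando v(t) = -14·cos(2·t) y sustituyendo t = pi/2, encontramos v = 14.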